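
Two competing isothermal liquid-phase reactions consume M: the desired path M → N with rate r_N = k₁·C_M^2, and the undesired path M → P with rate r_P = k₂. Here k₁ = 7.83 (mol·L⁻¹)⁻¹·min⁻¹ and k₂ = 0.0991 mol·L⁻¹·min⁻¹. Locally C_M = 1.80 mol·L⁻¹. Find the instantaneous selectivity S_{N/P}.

256

S_{N/P} = r_N/r_P = (k₁·C_M^2)/(k₂) = (k₁/k₂)·C_M^2.
= (7.83×1.800^2) / (0.0991) = 25.37/0.09910 = 256.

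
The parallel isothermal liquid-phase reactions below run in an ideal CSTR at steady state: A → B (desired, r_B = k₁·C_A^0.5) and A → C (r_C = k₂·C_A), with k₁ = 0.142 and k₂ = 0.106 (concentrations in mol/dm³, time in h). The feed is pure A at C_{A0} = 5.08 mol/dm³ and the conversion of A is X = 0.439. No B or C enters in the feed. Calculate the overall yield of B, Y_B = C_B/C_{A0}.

Exit C_A = C_{A0}(1−X) = 5.08×0.561 = 2.850 mol/dm³.
A CSTR operates uniformly at the exit composition, giving r_B = 0.2397 and r_C = 0.3021 (each k·C_A^n at C_A = 2.850).
Fraction of consumed A going to B: r_B/(r_B+r_C) = 0.4424.
C_B = 0.4424·C_{A0}·X = 0.4424×5.08×0.439 = 0.987 mol/dm³; Y_B = C_B/C_{A0} = 0.194.

0.194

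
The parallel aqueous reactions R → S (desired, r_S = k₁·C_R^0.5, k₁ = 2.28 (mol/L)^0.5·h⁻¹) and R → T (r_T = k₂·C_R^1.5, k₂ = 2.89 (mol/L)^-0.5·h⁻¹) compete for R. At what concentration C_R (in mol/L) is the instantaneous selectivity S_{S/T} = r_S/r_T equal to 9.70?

S_{S/T} = (k₁/k₂)·C_R⁻¹ ⇒ C_R = (S·k₂/k₁)^(-1).
= (9.70×2.89/2.28)^(-1) = (12.30)^(-1) = 0.0813 mol/L.

0.0813 mol/L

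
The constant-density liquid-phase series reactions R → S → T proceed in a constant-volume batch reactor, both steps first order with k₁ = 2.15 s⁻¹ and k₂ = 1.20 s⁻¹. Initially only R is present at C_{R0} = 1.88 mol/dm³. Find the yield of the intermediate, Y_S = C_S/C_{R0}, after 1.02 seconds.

0.413

For first-order series with pure R initially, C_S(t) = k₁C_{R0}/(k₂−k₁)·(e^(−k₁t) − e^(−k₂t)).
e^(−k₁t) = e^(−2.15×1.02) = e^(−2.193) = 0.1116; e^(−k₂t) = e^(−1.224) = 0.2941.
C_S = 2.15×1.88/(1.20−2.15) × (0.1116−0.2941) = (-4.255)×(-0.1825) = 0.7764 mol/dm³.
Y_S = C_S/C_{R0} = 0.7764/1.88 = 0.413.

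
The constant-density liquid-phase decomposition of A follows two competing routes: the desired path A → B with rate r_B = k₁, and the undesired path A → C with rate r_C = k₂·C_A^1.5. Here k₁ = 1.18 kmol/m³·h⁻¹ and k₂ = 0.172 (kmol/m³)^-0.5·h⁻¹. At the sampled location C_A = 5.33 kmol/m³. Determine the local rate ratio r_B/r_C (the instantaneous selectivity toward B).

S_{B/C} = r_B/r_C = (k₁)/(k₂·C_A^1.5) = (k₁/k₂)·C_A^-1.5.
= (1.18) / (0.172×5.330^1.5) = 1.180/2.117 = 0.558.

0.558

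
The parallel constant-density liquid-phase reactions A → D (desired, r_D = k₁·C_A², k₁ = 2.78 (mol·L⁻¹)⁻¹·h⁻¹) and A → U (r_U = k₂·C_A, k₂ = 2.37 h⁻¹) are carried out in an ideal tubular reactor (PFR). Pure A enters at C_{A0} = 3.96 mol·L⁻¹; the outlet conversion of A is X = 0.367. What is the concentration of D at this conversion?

1.15 mol·L⁻¹

C_A = C_{A0}(1−X) = 2.507 mol·L⁻¹.
Along a PFR/batch, dC_U/dC_A = −r_U/(r_D+r_U) = −k₂/(k₂+k₁·C_A).
Integrating from C_{A0} to C_A: C_U = (2.37/2.78)·ln[(2.37+2.78·3.96)/(2.37+2.78·2.51)] = 0.8525·ln(13.38/9.339) = 0.3065 mol·L⁻¹.
Then C_D = (C_{A0}−C_A) − C_U = 1.453 − 0.3065 = 1.147 mol·L⁻¹.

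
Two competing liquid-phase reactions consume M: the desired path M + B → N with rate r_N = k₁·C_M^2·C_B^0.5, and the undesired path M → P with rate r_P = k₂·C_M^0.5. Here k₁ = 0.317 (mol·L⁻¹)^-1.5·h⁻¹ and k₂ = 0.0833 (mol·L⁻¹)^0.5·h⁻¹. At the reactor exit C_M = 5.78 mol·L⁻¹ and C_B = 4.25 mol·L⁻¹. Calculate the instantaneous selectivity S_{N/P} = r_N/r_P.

S_{N/P} = r_N/r_P = (k₁·C_M^2·C_B^0.5)/(k₂·C_M^0.5) = (k₁/k₂)·C_M^1.5·C_B^0.5.
= (0.317×5.780^2×4.250^0.5) / (0.0833×5.780^0.5) = 21.83/0.2003 = 109.

109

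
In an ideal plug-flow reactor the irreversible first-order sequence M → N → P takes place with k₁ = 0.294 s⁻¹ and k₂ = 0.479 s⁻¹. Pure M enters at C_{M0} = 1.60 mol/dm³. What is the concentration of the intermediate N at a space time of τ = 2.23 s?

For first-order series with pure M initially, C_N(τ) = k₁C_{M0}/(k₂−k₁)·(e^(−k₁τ) − e^(−k₂τ)).
e^(−k₁τ) = e^(−0.294×2.23) = e^(−0.6556) = 0.5191; e^(−k₂τ) = e^(−1.068) = 0.3436.
C_N = 0.294×1.60/(0.479−0.294) × (0.5191−0.3436) = 2.543×0.1755 = 0.4462 mol/dm³.

0.446 mol/dm³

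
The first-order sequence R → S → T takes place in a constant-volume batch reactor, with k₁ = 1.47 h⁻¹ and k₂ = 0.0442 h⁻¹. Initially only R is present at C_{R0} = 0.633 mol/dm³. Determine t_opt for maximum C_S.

Setting dC_S/dt = 0 gives t_opt = ln(k₂/k₁)/(k₂−k₁).
= ln(0.0442/1.47)/(0.0442−1.47) = ln(0.03007)/-1.426 = -3.504/-1.426 = 2.46 h.

2.46 h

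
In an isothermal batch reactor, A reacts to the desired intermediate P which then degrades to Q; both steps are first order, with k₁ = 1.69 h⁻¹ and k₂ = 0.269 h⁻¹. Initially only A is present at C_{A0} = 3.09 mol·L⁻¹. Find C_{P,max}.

2.18 mol·L⁻¹

Evaluating C_P at t_opt = ln(k₂/k₁)/(k₂−k₁) gives C_{P,max}/C_{A0} = (k₁/k₂)^[k₂/(k₂−k₁)].
= (1.69/0.269)^(0.269/(0.269−1.69)) = (6.283)^(-0.1893) = 0.7062.
C_{P,max} = 0.7062×3.09 = 2.18 mol·L⁻¹.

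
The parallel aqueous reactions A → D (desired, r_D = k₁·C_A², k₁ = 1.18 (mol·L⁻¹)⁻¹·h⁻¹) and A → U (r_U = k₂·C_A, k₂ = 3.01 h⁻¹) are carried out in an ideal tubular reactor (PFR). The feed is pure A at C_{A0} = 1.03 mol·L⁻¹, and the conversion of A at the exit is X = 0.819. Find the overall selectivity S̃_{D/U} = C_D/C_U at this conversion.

0.231

C_A = C_{A0}(1−X) = 0.1864 mol·L⁻¹.
Along a PFR/batch, dC_U/dC_A = −r_U/(r_D+r_U) = −k₂/(k₂+k₁·C_A).
Integrating from C_{A0} to C_A: C_U = (3.01/1.18)·ln[(3.01+1.18·1.03)/(3.01+1.18·0.186)] = 2.551·ln(4.225/3.230) = 0.6852 mol·L⁻¹.
Then C_D = (C_{A0}−C_A) − C_U = 0.8436 − 0.6852 = 0.1583 mol·L⁻¹.
S̃_{D/U} = C_D/C_U = 0.1583/0.6852 = 0.231.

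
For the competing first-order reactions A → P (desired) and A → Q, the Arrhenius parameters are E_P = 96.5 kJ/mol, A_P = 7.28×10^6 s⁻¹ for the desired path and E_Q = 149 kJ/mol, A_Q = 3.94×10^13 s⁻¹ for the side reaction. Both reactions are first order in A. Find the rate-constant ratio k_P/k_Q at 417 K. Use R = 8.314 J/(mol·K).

Since both paths have the same order in A, the concentration cancels and S_{P/Q} = k_P/k_Q = (A_P/A_Q)·exp[(E_Q−E_P)/(RT)].
(E_Q−E_P)/(RT) = (149−96.5)×10³/(8.314×417) = 52500/3467 = 15.14.
k_P/k_Q = (7.28×10^6/3.94×10^13)·exp(15.14) = 1.848×10^-7 × 3.772×10^6 = 0.697.

0.697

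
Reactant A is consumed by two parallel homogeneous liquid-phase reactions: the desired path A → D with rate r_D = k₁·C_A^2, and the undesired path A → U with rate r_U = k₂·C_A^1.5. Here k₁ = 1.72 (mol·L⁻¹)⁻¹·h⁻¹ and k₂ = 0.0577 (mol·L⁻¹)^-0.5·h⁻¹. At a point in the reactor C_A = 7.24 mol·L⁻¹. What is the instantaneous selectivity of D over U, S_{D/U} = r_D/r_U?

80.2

S_{D/U} = r_D/r_U = (k₁·C_A^2)/(k₂·C_A^1.5) = (k₁/k₂)·C_A^0.5.
= (1.72×7.240^2) / (0.0577×7.240^1.5) = 90.16/1.124 = 80.2.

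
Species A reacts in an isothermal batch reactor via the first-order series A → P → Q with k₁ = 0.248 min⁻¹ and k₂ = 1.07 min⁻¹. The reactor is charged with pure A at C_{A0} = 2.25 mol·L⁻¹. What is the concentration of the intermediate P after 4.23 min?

0.230 mol·L⁻¹

The intermediate concentration in a first-order A→B→C sequence is C_P = k₁C_{A0}(e^(−k₁t) − e^(−k₂t))/(k₂−k₁).
e^(−k₁t) = e^(−0.248×4.23) = e^(−1.049) = 0.3503; e^(−k₂t) = e^(−4.526) = 0.01082.
C_P = 0.248×2.25/(1.07−0.248) × (0.3503−0.01082) = 0.6788×0.3395 = 0.2304 mol·L⁻¹.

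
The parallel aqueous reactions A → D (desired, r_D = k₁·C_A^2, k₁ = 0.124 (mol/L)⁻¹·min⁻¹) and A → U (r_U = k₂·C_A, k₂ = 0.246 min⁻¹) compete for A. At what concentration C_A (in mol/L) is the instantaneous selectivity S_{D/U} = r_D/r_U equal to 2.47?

S_{D/U} = (k₁/k₂)·C_A ⇒ C_A = S·k₂/k₁.
= 2.47×0.246/0.124 = 4.90 mol/L.

4.90 mol/L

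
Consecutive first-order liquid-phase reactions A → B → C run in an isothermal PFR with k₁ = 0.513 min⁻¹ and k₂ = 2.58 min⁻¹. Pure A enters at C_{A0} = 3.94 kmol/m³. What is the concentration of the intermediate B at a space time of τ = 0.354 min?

0.423 kmol/m³

Solving the coupled first-order balances gives C_B(τ) = [k₁/(k₂−k₁)]·C_{A0}·(e^(−k₁τ) − e^(−k₂τ)).
e^(−k₁τ) = e^(−0.513×0.354) = e^(−0.1816) = 0.8339; e^(−k₂τ) = e^(−0.9133) = 0.4012.
C_B = 0.513×3.94/(2.58−0.513) × (0.8339−0.4012) = 0.9779×0.4327 = 0.4232 kmol/m³.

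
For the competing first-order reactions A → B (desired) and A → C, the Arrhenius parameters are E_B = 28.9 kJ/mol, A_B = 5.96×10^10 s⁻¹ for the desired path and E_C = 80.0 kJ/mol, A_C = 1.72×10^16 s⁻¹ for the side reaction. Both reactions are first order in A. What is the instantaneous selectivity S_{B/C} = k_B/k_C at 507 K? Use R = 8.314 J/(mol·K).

Since both paths have the same order in A, the concentration cancels and S_{B/C} = k_B/k_C = (A_B/A_C)·exp[(E_C−E_B)/(RT)].
(E_C−E_B)/(RT) = (80.0−28.9)×10³/(8.314×507) = 51100/4215 = 12.12.
k_B/k_C = (5.96×10^10/1.72×10^16)·exp(12.12) = 3.465×10^-6 × 1.840×10^5 = 0.638.
Since E_B < E_C, lowering the temperature improves selectivity toward B.

0.638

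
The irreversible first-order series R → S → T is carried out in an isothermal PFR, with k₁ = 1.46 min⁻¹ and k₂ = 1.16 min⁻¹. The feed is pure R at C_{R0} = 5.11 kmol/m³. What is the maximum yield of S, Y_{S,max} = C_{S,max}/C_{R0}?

Evaluating C_S at τ_opt = ln(k₂/k₁)/(k₂−k₁) gives C_{S,max}/C_{R0} = (k₁/k₂)^[k₂/(k₂−k₁)].
= (1.46/1.16)^(1.16/(1.16−1.46)) = (1.259)^(-3.867) = 0.4109.

0.411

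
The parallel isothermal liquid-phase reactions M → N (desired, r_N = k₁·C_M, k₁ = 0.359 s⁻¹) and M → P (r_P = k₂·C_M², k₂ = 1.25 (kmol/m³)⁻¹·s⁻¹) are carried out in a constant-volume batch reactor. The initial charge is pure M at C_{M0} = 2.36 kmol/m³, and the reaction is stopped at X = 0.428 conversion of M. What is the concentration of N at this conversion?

0.138 kmol/m³

C_M = C_{M0}(1−X) = 1.350 kmol/m³.
Along a PFR/batch, dC_N/dC_M = −r_N/(r_N+r_P) = −k₁/(k₁+k₂·C_M).
Integrating from C_{M0} to C_M: C_N = (0.359/1.25)·ln[(0.359+1.25·2.36)/(0.359+1.25·1.35)] = 0.2872·ln(3.309/2.046) = 0.1380 kmol/m³.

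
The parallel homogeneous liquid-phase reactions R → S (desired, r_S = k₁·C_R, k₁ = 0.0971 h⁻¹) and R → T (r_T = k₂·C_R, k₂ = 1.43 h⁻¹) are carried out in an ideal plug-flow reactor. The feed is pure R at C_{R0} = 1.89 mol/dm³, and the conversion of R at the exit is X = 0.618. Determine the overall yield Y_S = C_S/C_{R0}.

C_R = C_{R0}(1−X) = 0.7220 mol/dm³.
Both paths are first order in R, so the instantaneous fraction to S is constant: dC_S/d(−C_R) = k₁/(k₁+k₂) = 0.06358.
C_S = 0.06358·(C_{R0}−C_R) = 0.06358×1.168 = 0.0743 mol/dm³.
Y_S = C_S/C_{R0} = 0.07427/1.89 = 0.0393.

0.0393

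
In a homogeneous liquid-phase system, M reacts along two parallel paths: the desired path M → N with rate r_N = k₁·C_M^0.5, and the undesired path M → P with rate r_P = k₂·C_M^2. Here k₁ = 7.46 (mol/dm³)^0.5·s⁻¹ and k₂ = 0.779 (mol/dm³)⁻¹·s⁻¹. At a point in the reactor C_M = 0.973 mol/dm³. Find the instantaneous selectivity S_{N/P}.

9.98

S_{N/P} = r_N/r_P = (k₁·C_M^0.5)/(k₂·C_M^2) = (k₁/k₂)·C_M^-1.5.
= (7.46×0.9730^0.5) / (0.779×0.9730^2) = 7.359/0.7375 = 9.98.
The undesired path is higher order in M, so low C_M (CSTR or dilute feed) favours N.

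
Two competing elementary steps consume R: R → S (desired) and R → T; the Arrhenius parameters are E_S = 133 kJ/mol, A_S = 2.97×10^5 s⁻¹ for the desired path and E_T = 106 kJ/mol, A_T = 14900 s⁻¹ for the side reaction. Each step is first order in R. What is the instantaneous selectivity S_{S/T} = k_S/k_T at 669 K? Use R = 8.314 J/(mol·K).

k_S/k_T = (A_S/A_T)·exp[−(E_S−E_T)/(RT)] = (A_S/A_T)·exp[(E_T−E_S)/(RT)].
(E_T−E_S)/(RT) = (106−133)×10³/(8.314×669) = -27000/5562 = -4.854.
k_S/k_T = (2.97×10^5/14900)·exp(-4.854) = 19.93 × 0.007795 = 0.155.

0.155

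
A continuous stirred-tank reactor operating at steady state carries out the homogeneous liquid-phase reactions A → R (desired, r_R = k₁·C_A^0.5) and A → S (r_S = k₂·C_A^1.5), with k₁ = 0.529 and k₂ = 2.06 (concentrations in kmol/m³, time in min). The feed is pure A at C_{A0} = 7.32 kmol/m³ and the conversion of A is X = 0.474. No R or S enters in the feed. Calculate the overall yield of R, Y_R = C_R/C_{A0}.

0.0296

Exit C_A = C_{A0}(1−X) = 7.32×0.526 = 3.850 kmol/m³.
Rates in a CSTR are evaluated at the outlet concentration: r_R = 0.529×3.850^0.5 = 1.038, r_S = 2.06×3.850^1.5 = 15.56.
Fraction of consumed A going to R: r_R/(r_R+r_S) = 0.06252.
C_R = 0.06252·C_{A0}·X = 0.06252×7.32×0.474 = 0.217 kmol/m³; Y_R = C_R/C_{A0} = 0.0296.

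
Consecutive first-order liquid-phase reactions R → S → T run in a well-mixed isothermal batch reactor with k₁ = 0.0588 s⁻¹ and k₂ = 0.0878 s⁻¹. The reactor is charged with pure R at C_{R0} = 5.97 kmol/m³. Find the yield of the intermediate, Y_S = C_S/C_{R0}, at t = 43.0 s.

0.115

For first-order series with pure R initially, C_S(t) = k₁C_{R0}/(k₂−k₁)·(e^(−k₁t) − e^(−k₂t)).
e^(−k₁t) = e^(−0.0588×43.0) = e^(−2.528) = 0.07979; e^(−k₂t) = e^(−3.775) = 0.02293.
C_S = 0.0588×5.97/(0.0878−0.0588) × (0.07979−0.02293) = 12.10×0.05686 = 0.6883 kmol/m³.
Y_S = C_S/C_{R0} = 0.6883/5.97 = 0.115.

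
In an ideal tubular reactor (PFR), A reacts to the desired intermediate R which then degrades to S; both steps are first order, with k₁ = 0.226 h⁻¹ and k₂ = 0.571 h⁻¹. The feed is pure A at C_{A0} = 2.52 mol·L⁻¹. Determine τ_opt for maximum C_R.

2.69 h

For first-order series the maximum of C_R occurs at τ_opt = ln(k₂/k₁)/(k₂−k₁).
= ln(0.571/0.226)/(0.571−0.226) = ln(2.527)/0.3450 = 0.9269/0.3450 = 2.69 h.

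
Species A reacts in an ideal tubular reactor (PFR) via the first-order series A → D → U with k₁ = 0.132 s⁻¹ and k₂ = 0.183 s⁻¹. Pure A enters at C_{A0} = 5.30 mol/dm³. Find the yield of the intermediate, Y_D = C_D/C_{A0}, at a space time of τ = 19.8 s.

0.121

Solving the coupled first-order balances gives C_D(τ) = [k₁/(k₂−k₁)]·C_{A0}·(e^(−k₁τ) − e^(−k₂τ)).
e^(−k₁τ) = e^(−0.132×19.8) = e^(−2.614) = 0.07327; e^(−k₂τ) = e^(−3.623) = 0.02669.
C_D = 0.132×5.30/(0.183−0.132) × (0.07327−0.02669) = 13.72×0.04658 = 0.6389 mol/dm³.
Y_D = C_D/C_{A0} = 0.6389/5.30 = 0.121.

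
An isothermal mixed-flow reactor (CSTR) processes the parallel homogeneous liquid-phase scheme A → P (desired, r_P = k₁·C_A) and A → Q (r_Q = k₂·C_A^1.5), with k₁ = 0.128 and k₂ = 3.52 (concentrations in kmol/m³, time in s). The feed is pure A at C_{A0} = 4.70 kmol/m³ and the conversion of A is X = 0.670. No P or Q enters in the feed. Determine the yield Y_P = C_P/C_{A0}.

0.0190

Exit C_A = C_{A0}(1−X) = 4.70×0.330 = 1.551 kmol/m³.
In a CSTR the entire volume is at exit conditions, so r_P = 0.128×1.551 = 0.1985 and r_Q = 3.52×1.551^1.5 = 6.799.
Fraction of consumed A going to P: r_P/(r_P+r_Q) = 0.02837.
C_P = 0.02837·C_{A0}·X = 0.02837×4.70×0.670 = 0.0893 kmol/m³; Y_P = C_P/C_{A0} = 0.0190.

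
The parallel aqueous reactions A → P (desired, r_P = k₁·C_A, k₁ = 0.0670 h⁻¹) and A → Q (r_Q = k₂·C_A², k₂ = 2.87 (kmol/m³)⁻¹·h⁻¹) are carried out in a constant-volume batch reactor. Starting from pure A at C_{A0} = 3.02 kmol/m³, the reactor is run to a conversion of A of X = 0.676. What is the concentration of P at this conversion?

0.0259 kmol/m³

C_A = C_{A0}(1−X) = 0.9785 kmol/m³.
Along a PFR/batch, dC_P/dC_A = −r_P/(r_P+r_Q) = −k₁/(k₁+k₂·C_A).
Integrating from C_{A0} to C_A: C_P = (0.0670/2.87)·ln[(0.0670+2.87·3.02)/(0.0670+2.87·0.978)] = 0.02334·ln(8.734/2.875) = 0.02594 kmol/m³.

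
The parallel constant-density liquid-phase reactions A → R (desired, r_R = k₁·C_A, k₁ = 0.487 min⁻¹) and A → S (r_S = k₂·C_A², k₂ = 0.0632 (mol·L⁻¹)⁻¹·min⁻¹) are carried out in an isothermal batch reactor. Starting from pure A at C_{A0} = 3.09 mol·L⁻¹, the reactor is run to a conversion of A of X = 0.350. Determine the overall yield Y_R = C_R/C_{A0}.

0.263

C_A = C_{A0}(1−X) = 2.009 mol·L⁻¹.
Along a PFR/batch, dC_R/dC_A = −r_R/(r_R+r_S) = −k₁/(k₁+k₂·C_A).
Integrating from C_{A0} to C_A: C_R = (0.487/0.0632)·ln[(0.487+0.0632·3.09)/(0.487+0.0632·2.01)] = 7.706·ln(0.6823/0.6139) = 0.8134 mol·L⁻¹.
Y_R = C_R/C_{A0} = 0.8134/3.09 = 0.263.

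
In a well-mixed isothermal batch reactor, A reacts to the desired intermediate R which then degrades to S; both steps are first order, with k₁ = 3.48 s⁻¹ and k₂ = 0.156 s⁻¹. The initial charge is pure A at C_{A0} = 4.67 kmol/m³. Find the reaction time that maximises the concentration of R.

The intermediate peaks when r₁ = r₂, i.e. k₁e^(−k₁t) = k₂e^(−k₂t), giving t_opt = ln(k₂/k₁)/(k₂−k₁).
= ln(0.156/3.48)/(0.156−3.48) = ln(0.04483)/-3.324 = -3.105/-3.324 = 0.934 s.

0.934 s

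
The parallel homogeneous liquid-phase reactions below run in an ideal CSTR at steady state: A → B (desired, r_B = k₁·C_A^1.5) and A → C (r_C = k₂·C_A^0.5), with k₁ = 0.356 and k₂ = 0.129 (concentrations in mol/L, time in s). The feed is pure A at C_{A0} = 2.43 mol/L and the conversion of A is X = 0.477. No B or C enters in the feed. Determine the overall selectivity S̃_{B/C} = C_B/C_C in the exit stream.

Exit C_A = C_{A0}(1−X) = 2.43×0.523 = 1.271 mol/L.
A CSTR operates uniformly at the exit composition, giving r_B = 0.5100 and r_C = 0.1454 (each k·C_A^n at C_A = 1.271).
Overall selectivity = C_B/C_C = r_Bτ/(r_Cτ) = r_B/r_C = 3.51.

3.51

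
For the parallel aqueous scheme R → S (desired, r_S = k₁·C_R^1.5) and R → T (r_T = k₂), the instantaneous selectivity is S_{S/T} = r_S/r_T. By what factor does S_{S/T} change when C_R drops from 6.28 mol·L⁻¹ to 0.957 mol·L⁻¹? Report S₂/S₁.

0.0595

S_{S/T} = (k₁/k₂)·C_R^1.5, so S₂/S₁ = (C_{R,2}/C_{R,1})^1.5.
= (0.957/6.28)^1.5 = (0.1524)^1.5 = 0.0595.
Selectivity toward S falls as C_R falls — high-concentration operation is favoured.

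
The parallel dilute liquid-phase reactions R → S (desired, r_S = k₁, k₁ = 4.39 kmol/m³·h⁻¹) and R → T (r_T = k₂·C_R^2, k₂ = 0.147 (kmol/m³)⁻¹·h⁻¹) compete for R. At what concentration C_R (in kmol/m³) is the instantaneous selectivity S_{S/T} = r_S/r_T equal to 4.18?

2.67 kmol/m³

S_{S/T} = (k₁/k₂)·C_R^-2 ⇒ C_R = (S·k₂/k₁)^(-0.5).
= (4.18×0.147/4.39)^(-0.5) = (0.1400)^(-0.5) = 2.67 kmol/m³.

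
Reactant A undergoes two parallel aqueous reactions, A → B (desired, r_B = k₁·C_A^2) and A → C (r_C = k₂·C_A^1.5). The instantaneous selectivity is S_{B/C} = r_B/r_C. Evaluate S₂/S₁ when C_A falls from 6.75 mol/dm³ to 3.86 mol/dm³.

0.756

S_{B/C} = (k₁/k₂)·C_A^0.5, so S₂/S₁ = (C_{A,2}/C_{A,1})^0.5.
= (3.86/6.75)^0.5 = (0.5719)^0.5 = 0.756.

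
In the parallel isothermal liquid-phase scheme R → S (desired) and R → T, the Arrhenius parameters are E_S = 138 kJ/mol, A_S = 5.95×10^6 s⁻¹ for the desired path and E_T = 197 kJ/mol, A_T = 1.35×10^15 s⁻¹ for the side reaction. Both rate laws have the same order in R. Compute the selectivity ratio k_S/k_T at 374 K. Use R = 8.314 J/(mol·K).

0.767

With equal orders, S_{S/T} = k_S/k_T = (A_S/A_T)·exp[(E_T−E_S)/(RT)].
(E_T−E_S)/(RT) = (197−138)×10³/(8.314×374) = 59000/3109 = 18.97.
k_S/k_T = (5.95×10^6/1.35×10^15)·exp(18.97) = 4.407×10^-9 × 1.740×10^8 = 0.767.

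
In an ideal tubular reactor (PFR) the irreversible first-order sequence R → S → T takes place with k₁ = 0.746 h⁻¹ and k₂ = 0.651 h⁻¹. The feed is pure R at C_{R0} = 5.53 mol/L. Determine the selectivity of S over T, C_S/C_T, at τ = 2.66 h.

0.562

The intermediate concentration in a first-order A→B→C sequence is C_S = k₁C_{R0}(e^(−k₁τ) − e^(−k₂τ))/(k₂−k₁).
e^(−k₁τ) = e^(−0.746×2.66) = e^(−1.984) = 0.1375; e^(−k₂τ) = e^(−1.732) = 0.1770.
C_S = 0.746×5.53/(0.651−0.746) × (0.1375−0.1770) = (-43.43)×(-0.03952) = 1.716 mol/L.
C_R = C_{R0}e^(−k₁τ) = 0.7602 mol/L, so C_T = C_{R0}−C_R−C_S = 3.054 mol/L; C_S/C_T = 0.562.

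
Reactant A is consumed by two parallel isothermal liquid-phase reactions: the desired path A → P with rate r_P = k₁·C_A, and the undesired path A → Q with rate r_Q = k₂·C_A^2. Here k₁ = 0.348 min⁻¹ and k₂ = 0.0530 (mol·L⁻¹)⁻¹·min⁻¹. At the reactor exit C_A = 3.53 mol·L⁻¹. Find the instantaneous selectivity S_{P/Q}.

1.86

S_{P/Q} = r_P/r_Q = (k₁·C_A)/(k₂·C_A^2) = (k₁/k₂)·C_A⁻¹.
= (0.348×3.530) / (0.0530×3.530^2) = 1.228/0.6604 = 1.86.
The undesired path is higher order in A, so low C_A (CSTR or dilute feed) favours P.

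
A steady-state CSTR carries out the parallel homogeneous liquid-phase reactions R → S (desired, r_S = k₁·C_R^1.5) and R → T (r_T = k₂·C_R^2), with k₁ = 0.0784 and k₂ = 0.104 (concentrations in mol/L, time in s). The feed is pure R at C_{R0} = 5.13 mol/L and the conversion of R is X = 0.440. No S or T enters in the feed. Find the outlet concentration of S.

0.695 mol/L

Exit C_R = C_{R0}(1−X) = 5.13×0.560 = 2.873 mol/L.
Rates in a CSTR are evaluated at the outlet concentration: r_S = 0.0784×2.873^1.5 = 0.3817, r_T = 0.104×2.873^2 = 0.8583.
Fraction of consumed R going to S: r_S/(r_S+r_T) = 0.3078.
C_S = 0.3078·C_{R0}·X = 0.3078×5.13×0.440 = 0.695 mol/L.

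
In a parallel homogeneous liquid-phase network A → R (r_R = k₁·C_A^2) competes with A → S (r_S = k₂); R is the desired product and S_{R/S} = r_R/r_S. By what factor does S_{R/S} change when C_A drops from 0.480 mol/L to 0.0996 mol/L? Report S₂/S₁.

S_{R/S} = (k₁/k₂)·C_A^2, so S₂/S₁ = (C_{A,2}/C_{A,1})^2.
= (0.0996/0.480)^2 = (0.2075)^2 = 0.0431.

0.0431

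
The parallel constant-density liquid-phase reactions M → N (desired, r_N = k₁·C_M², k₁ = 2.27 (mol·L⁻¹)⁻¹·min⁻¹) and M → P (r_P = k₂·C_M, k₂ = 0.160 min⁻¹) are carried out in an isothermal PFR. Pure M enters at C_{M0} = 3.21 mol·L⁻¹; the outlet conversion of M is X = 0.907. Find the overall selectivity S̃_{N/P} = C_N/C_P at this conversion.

17.9

C_M = C_{M0}(1−X) = 0.2985 mol·L⁻¹.
Along a PFR/batch, dC_P/dC_M = −r_P/(r_N+r_P) = −k₂/(k₂+k₁·C_M).
Integrating from C_{M0} to C_M: C_P = (0.160/2.27)·ln[(0.160+2.27·3.21)/(0.160+2.27·0.299)] = 0.07048·ln(7.447/0.8377) = 0.1540 mol·L⁻¹.
Then C_N = (C_{M0}−C_M) − C_P = 2.911 − 0.1540 = 2.757 mol·L⁻¹.
S̃_{N/P} = C_N/C_P = 2.757/0.1540 = 17.9.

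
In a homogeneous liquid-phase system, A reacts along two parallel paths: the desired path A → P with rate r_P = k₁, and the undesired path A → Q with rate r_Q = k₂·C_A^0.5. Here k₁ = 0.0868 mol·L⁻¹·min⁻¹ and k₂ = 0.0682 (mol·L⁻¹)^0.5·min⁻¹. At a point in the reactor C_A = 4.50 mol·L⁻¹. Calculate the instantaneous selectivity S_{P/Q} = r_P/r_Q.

0.600

S_{P/Q} = r_P/r_Q = (k₁)/(k₂·C_A^0.5) = (k₁/k₂)·C_A^-0.5.
= (0.0868) / (0.0682×4.500^0.5) = 0.08680/0.1447 = 0.600.
The undesired path is higher order in A, so low C_A (CSTR or dilute feed) favours P.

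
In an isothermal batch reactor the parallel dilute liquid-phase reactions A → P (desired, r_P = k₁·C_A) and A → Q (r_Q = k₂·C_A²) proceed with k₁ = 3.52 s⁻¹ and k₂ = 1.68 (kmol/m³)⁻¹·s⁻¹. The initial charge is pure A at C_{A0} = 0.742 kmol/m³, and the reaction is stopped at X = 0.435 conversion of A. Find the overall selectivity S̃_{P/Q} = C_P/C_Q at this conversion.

C_A = C_{A0}(1−X) = 0.4192 kmol/m³.
Along a PFR/batch, dC_P/dC_A = −r_P/(r_P+r_Q) = −k₁/(k₁+k₂·C_A).
Integrating from C_{A0} to C_A: C_P = (3.52/1.68)·ln[(3.52+1.68·0.742)/(3.52+1.68·0.419)] = 2.095·ln(4.767/4.224) = 0.2530 kmol/m³.
C_Q = (C_{A0}−C_A)−C_P = 0.06973 kmol/m³; S̃_{P/Q} = 0.2530/0.06973 = 3.63.

3.63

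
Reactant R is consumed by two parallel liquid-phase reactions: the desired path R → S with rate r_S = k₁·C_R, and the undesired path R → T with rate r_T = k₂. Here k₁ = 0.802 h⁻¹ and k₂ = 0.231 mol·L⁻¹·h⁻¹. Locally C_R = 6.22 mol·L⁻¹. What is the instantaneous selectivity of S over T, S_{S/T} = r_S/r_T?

S_{S/T} = r_S/r_T = (k₁·C_R)/(k₂) = (k₁/k₂)·C_R.
= (0.802×6.220) / (0.231) = 4.988/0.2310 = 21.6.

21.6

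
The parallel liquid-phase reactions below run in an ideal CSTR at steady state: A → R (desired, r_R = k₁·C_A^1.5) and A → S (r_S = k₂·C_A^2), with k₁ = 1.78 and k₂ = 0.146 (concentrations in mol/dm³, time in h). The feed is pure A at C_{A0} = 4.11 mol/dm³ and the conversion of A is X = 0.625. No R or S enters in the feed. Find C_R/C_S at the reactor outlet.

Exit C_A = C_{A0}(1−X) = 4.11×0.375 = 1.541 mol/dm³.
In a CSTR the entire volume is at exit conditions, so r_R = 1.78×1.541^1.5 = 3.406 and r_S = 0.146×1.541^2 = 0.3468.
Overall selectivity = C_R/C_S = r_Rτ/(r_Sτ) = r_R/r_S = 9.82.

9.82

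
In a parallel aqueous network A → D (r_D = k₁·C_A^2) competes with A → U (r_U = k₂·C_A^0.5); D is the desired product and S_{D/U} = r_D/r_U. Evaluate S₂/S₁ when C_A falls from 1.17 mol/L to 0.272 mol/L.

S_{D/U} = (k₁/k₂)·C_A^1.5, so S₂/S₁ = (C_{A,2}/C_{A,1})^1.5.
= (0.272/1.17)^1.5 = (0.2325)^1.5 = 0.112.
Selectivity toward D falls as C_A falls — high-concentration operation is favoured.

0.112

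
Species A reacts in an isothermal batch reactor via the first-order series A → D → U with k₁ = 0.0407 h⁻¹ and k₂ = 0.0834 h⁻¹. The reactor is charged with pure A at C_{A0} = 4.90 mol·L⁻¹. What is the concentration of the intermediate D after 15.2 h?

1.20 mol·L⁻¹

For first-order series with pure A initially, C_D(t) = k₁C_{A0}/(k₂−k₁)·(e^(−k₁t) − e^(−k₂t)).
e^(−k₁t) = e^(−0.0407×15.2) = e^(−0.6186) = 0.5387; e^(−k₂t) = e^(−1.268) = 0.2815.
C_D = 0.0407×4.90/(0.0834−0.0407) × (0.5387−0.2815) = 4.670×0.2572 = 1.201 mol·L⁻¹.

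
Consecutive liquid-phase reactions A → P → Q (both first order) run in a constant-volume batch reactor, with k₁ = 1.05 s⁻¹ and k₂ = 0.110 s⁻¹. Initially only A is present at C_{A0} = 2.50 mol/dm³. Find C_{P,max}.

For a first-order series the maximum intermediate yield is C_{P,max}/C_{A0} = (k₁/k₂)^[k₂/(k₂−k₁)].
= (1.05/0.110)^(0.110/(0.110−1.05)) = (9.545)^(-0.1170) = 0.7680.
C_{P,max} = 0.7680×2.50 = 1.92 mol/dm³.

1.92 mol/dm³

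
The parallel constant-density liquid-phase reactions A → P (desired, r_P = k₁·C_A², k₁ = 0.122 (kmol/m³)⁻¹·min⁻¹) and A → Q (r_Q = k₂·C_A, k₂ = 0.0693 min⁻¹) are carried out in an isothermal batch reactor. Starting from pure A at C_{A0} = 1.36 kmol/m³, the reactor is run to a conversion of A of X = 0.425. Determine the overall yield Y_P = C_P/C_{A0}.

0.276

C_A = C_{A0}(1−X) = 0.7820 kmol/m³.
Along a PFR/batch, dC_Q/dC_A = −r_Q/(r_P+r_Q) = −k₂/(k₂+k₁·C_A).
Integrating from C_{A0} to C_A: C_Q = (0.0693/0.122)·ln[(0.0693+0.122·1.36)/(0.0693+0.122·0.782)] = 0.5680·ln(0.2352/0.1647) = 0.2024 kmol/m³.
Then C_P = (C_{A0}−C_A) − C_Q = 0.5780 − 0.2024 = 0.3756 kmol/m³.
Y_P = C_P/C_{A0} = 0.3756/1.36 = 0.276.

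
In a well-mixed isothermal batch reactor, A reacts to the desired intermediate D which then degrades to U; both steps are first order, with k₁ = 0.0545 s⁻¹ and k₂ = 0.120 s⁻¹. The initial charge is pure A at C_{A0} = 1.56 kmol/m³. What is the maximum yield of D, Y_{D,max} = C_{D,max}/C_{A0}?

For a first-order series the maximum intermediate yield is C_{D,max}/C_{A0} = (k₁/k₂)^[k₂/(k₂−k₁)].
= (0.0545/0.120)^(0.120/(0.120−0.0545)) = (0.4542)^(1.832) = 0.2355.

0.236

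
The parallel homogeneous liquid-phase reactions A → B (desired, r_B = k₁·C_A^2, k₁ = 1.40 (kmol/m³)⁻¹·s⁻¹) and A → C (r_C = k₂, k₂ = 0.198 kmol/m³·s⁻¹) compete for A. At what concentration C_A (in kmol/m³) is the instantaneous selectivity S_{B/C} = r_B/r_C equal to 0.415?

S_{B/C} = (k₁/k₂)·C_A^2 ⇒ C_A = (S·k₂/k₁)^(0.5).
= (0.415×0.198/1.40)^(0.5) = (0.05869)^(0.5) = 0.242 kmol/m³.

0.242 kmol/m³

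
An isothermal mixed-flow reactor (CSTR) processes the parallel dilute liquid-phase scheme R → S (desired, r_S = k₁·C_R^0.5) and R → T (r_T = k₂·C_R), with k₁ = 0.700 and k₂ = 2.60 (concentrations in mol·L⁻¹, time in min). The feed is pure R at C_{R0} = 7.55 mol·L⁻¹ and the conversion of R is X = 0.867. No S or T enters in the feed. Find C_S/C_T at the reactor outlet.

0.269

Exit C_R = C_{R0}(1−X) = 7.55×0.133 = 1.004 mol·L⁻¹.
Rates in a CSTR are evaluated at the outlet concentration: r_S = 0.700×1.004^0.5 = 0.7015, r_T = 2.60×1.004 = 2.611.
Overall selectivity = C_S/C_T = r_Sτ/(r_Tτ) = r_S/r_T = 0.269.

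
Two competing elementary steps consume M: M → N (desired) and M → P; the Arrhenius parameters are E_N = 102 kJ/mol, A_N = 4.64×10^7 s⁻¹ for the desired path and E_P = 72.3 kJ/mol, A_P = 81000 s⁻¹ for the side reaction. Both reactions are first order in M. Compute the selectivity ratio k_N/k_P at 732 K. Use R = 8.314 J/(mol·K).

4.35

With equal orders, S_{N/P} = k_N/k_P = (A_N/A_P)·exp[(E_P−E_N)/(RT)].
(E_P−E_N)/(RT) = (72.3−102)×10³/(8.314×732) = -29700/6086 = -4.880.
k_N/k_P = (4.64×10^7/81000)·exp(-4.880) = 572.8 × 0.007596 = 4.35.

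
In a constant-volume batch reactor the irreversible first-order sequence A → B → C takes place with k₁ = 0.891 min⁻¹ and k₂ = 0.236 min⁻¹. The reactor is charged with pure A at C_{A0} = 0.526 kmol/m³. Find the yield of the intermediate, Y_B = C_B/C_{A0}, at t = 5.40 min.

0.369

The intermediate concentration in a first-order A→B→C sequence is C_B = k₁C_{A0}(e^(−k₁t) − e^(−k₂t))/(k₂−k₁).
e^(−k₁t) = e^(−0.891×5.40) = e^(−4.811) = 0.008136; e^(−k₂t) = e^(−1.274) = 0.2796.
C_B = 0.891×0.526/(0.236−0.891) × (0.008136−0.2796) = (-0.7155)×(-0.2715) = 0.1942 kmol/m³.
Y_B = C_B/C_{A0} = 0.1942/0.526 = 0.369.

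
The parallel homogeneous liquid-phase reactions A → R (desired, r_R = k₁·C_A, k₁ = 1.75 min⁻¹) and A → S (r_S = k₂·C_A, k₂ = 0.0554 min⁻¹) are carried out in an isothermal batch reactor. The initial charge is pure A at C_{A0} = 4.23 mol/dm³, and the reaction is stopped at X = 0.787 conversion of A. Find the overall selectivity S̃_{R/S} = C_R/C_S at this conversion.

31.6

C_A = C_{A0}(1−X) = 0.9010 mol/dm³.
Both paths are first order in A, so the instantaneous fraction to R is constant: dC_R/d(−C_A) = k₁/(k₁+k₂) = 0.9693.
C_R = 0.9693·(C_{A0}−C_A) = 0.9693×3.329 = 3.23 mol/dm³.
C_S = (C_{A0}−C_A)−C_R = 0.1022 mol/dm³; S̃_{R/S} = 3.227/0.1022 = 31.6.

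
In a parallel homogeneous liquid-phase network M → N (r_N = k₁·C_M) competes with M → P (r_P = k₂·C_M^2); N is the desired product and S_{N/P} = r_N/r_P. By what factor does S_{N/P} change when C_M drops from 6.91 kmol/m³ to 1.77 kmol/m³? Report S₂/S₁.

3.90

S_{N/P} = (k₁/k₂)·C_M⁻¹, so S₂/S₁ = (C_{M,2}/C_{M,1})⁻¹.
= 6.91/1.77 = 3.90.
Selectivity toward N rises as C_M falls — low-concentration operation is favoured.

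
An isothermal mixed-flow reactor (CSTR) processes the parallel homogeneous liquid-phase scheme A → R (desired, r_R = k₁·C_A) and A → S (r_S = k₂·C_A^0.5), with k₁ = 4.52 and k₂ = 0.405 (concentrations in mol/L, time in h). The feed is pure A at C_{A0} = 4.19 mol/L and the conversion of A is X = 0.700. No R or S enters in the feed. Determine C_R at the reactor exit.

Exit C_A = C_{A0}(1−X) = 4.19×0.300 = 1.257 mol/L.
In a CSTR the entire volume is at exit conditions, so r_R = 4.52×1.257 = 5.682 and r_S = 0.405×1.257^0.5 = 0.4541.
Fraction of consumed A going to R: r_R/(r_R+r_S) = 0.9260.
C_R = 0.9260·C_{A0}·X = 0.9260×4.19×0.700 = 2.72 mol/L.

2.72 mol/L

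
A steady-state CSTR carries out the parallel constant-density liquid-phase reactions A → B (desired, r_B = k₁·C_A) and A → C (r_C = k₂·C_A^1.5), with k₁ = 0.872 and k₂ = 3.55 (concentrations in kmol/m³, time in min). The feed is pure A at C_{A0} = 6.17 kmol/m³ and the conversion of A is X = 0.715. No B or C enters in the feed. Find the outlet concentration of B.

Exit C_A = C_{A0}(1−X) = 6.17×0.285 = 1.758 kmol/m³.
A CSTR operates uniformly at the exit composition, giving r_B = 1.533 and r_C = 8.278 (each k·C_A^n at C_A = 1.758).
Fraction of consumed A going to B: r_B/(r_B+r_C) = 0.1563.
C_B = 0.1563·C_{A0}·X = 0.1563×6.17×0.715 = 0.689 kmol/m³.

0.689 kmol/m³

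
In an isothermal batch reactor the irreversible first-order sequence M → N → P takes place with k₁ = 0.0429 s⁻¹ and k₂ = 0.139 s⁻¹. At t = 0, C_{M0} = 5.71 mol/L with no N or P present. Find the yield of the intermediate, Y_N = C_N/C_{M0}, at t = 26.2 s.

The intermediate concentration in a first-order A→B→C sequence is C_N = k₁C_{M0}(e^(−k₁t) − e^(−k₂t))/(k₂−k₁).
e^(−k₁t) = e^(−0.0429×26.2) = e^(−1.124) = 0.3250; e^(−k₂t) = e^(−3.642) = 0.02621.
C_N = 0.0429×5.71/(0.139−0.0429) × (0.3250−0.02621) = 2.549×0.2988 = 0.7616 mol/L.
Y_N = C_N/C_{M0} = 0.7616/5.71 = 0.133.

0.133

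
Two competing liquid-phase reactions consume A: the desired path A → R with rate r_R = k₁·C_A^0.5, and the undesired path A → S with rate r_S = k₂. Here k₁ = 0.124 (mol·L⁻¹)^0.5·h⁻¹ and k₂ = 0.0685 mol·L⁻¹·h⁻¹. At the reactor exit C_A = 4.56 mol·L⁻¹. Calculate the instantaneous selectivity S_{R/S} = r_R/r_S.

3.87

S_{R/S} = r_R/r_S = (k₁·C_A^0.5)/(k₂) = (k₁/k₂)·C_A^0.5.
= (0.124×4.560^0.5) / (0.0685) = 0.2648/0.06850 = 3.87.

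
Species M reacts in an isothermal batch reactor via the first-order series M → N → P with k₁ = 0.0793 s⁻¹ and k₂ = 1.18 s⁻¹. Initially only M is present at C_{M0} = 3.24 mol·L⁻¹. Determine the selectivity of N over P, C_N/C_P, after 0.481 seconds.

The intermediate concentration in a first-order A→B→C sequence is C_N = k₁C_{M0}(e^(−k₁t) − e^(−k₂t))/(k₂−k₁).
e^(−k₁t) = e^(−0.0793×0.481) = e^(−0.03814) = 0.9626; e^(−k₂t) = e^(−0.5676) = 0.5669.
C_N = 0.0793×3.24/(1.18−0.0793) × (0.9626−0.5669) = 0.2334×0.3957 = 0.09236 mol·L⁻¹.
C_M = C_{M0}e^(−k₁t) = 3.119 mol·L⁻¹, so C_P = C_{M0}−C_M−C_N = 0.02890 mol·L⁻¹; C_N/C_P = 3.20.

3.20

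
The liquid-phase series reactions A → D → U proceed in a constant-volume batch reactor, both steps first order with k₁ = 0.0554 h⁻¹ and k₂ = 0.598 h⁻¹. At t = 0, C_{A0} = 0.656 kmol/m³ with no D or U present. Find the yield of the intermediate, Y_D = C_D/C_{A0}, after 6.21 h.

For first-order series with pure A initially, C_D(t) = k₁C_{A0}/(k₂−k₁)·(e^(−k₁t) − e^(−k₂t)).
e^(−k₁t) = e^(−0.0554×6.21) = e^(−0.3440) = 0.7089; e^(−k₂t) = e^(−3.714) = 0.02439.
C_D = 0.0554×0.656/(0.598−0.0554) × (0.7089−0.02439) = 0.06698×0.6845 = 0.04585 kmol/m³.
Y_D = C_D/C_{A0} = 0.04585/0.656 = 0.0699.

0.0699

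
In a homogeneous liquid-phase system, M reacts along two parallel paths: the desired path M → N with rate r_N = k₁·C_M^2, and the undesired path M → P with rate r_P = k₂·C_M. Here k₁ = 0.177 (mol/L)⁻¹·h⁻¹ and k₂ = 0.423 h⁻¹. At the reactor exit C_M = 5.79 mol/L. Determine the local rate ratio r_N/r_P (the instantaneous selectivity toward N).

S_{N/P} = r_N/r_P = (k₁·C_M^2)/(k₂·C_M) = (k₁/k₂)·C_M.
= (0.177×5.790^2) / (0.423×5.790) = 5.934/2.449 = 2.42.
Since the desired path is higher order in M, keeping C_M high (PFR or concentrated feed) favours N.

2.42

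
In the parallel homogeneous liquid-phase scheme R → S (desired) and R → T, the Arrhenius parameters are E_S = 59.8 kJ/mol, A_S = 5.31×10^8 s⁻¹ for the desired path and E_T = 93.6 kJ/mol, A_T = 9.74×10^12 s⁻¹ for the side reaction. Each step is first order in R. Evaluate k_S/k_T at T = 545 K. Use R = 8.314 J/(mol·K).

With equal orders, S_{S/T} = k_S/k_T = (A_S/A_T)·exp[(E_T−E_S)/(RT)].
(E_T−E_S)/(RT) = (93.6−59.8)×10³/(8.314×545) = 33800/4531 = 7.460.
k_S/k_T = (5.31×10^8/9.74×10^12)·exp(7.460) = 5.452×10^-5 × 1736 = 0.0947.
Since E_S < E_T, lowering the temperature improves selectivity toward S.

0.0947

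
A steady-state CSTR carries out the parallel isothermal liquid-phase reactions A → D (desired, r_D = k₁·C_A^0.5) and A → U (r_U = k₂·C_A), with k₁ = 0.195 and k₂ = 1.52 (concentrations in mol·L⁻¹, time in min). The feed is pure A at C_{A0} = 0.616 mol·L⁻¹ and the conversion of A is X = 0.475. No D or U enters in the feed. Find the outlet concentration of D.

Exit C_A = C_{A0}(1−X) = 0.616×0.525 = 0.3234 mol·L⁻¹.
In a CSTR the entire volume is at exit conditions, so r_D = 0.195×0.3234^0.5 = 0.1109 and r_U = 1.52×0.3234 = 0.4916.
Fraction of consumed A going to D: r_D/(r_D+r_U) = 0.1841.
C_D = 0.1841·C_{A0}·X = 0.1841×0.616×0.475 = 0.0539 mol·L⁻¹.

0.0539 mol·L⁻¹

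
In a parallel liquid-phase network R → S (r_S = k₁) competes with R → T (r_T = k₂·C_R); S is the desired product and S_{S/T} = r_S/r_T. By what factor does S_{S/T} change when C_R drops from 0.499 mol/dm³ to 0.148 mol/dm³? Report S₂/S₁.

3.37

S_{S/T} = (k₁/k₂)·C_R⁻¹, so S₂/S₁ = (C_{R,2}/C_{R,1})⁻¹.
= 0.499/0.148 = 3.37.
Selectivity toward S rises as C_R falls — low-concentration operation is favoured.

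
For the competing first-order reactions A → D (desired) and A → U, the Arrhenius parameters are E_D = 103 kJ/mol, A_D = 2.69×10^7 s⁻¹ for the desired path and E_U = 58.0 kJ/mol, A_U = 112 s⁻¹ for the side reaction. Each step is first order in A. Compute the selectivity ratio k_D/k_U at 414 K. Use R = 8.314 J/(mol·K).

0.504

k_D/k_U = (A_D/A_U)·exp[−(E_D−E_U)/(RT)] = (A_D/A_U)·exp[(E_U−E_D)/(RT)].
(E_U−E_D)/(RT) = (58.0−103)×10³/(8.314×414) = -45000/3442 = -13.07.
k_D/k_U = (2.69×10^7/112)·exp(-13.07) = 2.402×10^5 × 2.100×10^-6 = 0.504.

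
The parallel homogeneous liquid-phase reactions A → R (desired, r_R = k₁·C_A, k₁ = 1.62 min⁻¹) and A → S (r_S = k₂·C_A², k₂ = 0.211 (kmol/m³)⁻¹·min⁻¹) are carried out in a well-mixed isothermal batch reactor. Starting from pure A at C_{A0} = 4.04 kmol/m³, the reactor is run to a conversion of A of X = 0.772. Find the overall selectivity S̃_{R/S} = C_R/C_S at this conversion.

3.20

C_A = C_{A0}(1−X) = 0.9211 kmol/m³.
Along a PFR/batch, dC_R/dC_A = −r_R/(r_R+r_S) = −k₁/(k₁+k₂·C_A).
Integrating from C_{A0} to C_A: C_R = (1.62/0.211)·ln[(1.62+0.211·4.04)/(1.62+0.211·0.921)] = 7.678·ln(2.472/1.814) = 2.376 kmol/m³.
C_S = (C_{A0}−C_A)−C_R = 0.7428 kmol/m³; S̃_{R/S} = 2.376/0.7428 = 3.20.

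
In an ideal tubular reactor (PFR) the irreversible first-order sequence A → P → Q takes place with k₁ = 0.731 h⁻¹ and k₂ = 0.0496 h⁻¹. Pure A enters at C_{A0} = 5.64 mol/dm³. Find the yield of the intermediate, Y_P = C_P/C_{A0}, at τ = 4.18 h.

0.821

For first-order series with pure A initially, C_P(τ) = k₁C_{A0}/(k₂−k₁)·(e^(−k₁τ) − e^(−k₂τ)).
e^(−k₁τ) = e^(−0.731×4.18) = e^(−3.056) = 0.04710; e^(−k₂τ) = e^(−0.2073) = 0.8128.
C_P = 0.731×5.64/(0.0496−0.731) × (0.04710−0.8128) = (-6.051)×(-0.7657) = 4.633 mol/dm³.
Y_P = C_P/C_{A0} = 4.633/5.64 = 0.821.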